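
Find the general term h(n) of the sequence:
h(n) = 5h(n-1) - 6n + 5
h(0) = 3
First-order linear with linear forcing.
Homogeneous solution: h_h(n) = A·(5)^n.
Try particular h_p(n) = pn + q. Substituting:
  pn + q = 5(p(n-1) + q) - 6n + 5.
Matching the n-coefficient: p = 5p - 6 ⇒ p = \frac{3}{2}.
Matching constants: q = -5p + 5q + 5 ⇒ q = \frac{5}{8}.
General: h(n) = A·(5)^n + \frac{3 n}{2} + \frac{5}{8}.
Apply h(0) = 3: A + \frac{5}{8} = 3 ⇒ A = \frac{19}{8}.
So h(n) = \frac{19 \cdot 5^{n}}{8} + \frac{3 n}{2} + \frac{5}{8}.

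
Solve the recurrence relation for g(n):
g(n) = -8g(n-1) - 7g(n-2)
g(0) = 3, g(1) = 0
Characteristic equation: x² + 8x + 7 = 0, which factors as (x - (-7))(x - (-1)) = 0.
Roots r₁ = -7, r₂ = -1 (distinct).
General solution: g(n) = A·(-7)^n + B·(-1)^n.
From g(0) = 3: A + B = 3.
From g(1) = 0: -7A - B = 0.
Solving: A = - \frac{1}{2}, B = \frac{7}{2}.
So g(n) = \frac{7 \left(-1\right)^{n}}{2} - \frac{\left(-7\right)^{n}}{2}.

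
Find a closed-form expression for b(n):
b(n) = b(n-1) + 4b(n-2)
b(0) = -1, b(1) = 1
Characteristic equation: x² - x - 4 = 0.
Discriminant Δ = (1)² + 4·(4) = 17.
Roots r₁,₂ = (1 ± √17)/2, so r₁ = \frac{1}{2} + \frac{\sqrt{17}}{2}, r₂ = \frac{1}{2} - \frac{\sqrt{17}}{2}.
General solution: b(n) = A·r₁^n + B·r₂^n.
From the initial conditions, A + B = -1 and r₁A + r₂B = 1.
Since r₁ - r₂ = √17: A = (1 - (-1)r₂)/√17 = - \frac{1}{2} + \frac{3 \sqrt{17}}{34}, and B = -1 - A = - \frac{1}{2} - \frac{3 \sqrt{17}}{34}.
So b(n) = \left(- \frac{1}{2} + \frac{3 \sqrt{17}}{34}\right)\left(\frac{1}{2} + \frac{\sqrt{17}}{2}\right)^n + \left(- \frac{1}{2} - \frac{3 \sqrt{17}}{34}\right)\left(\frac{1}{2} - \frac{\sqrt{17}}{2}\right)^n.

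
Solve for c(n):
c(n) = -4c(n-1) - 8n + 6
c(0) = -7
First-order linear with linear forcing.
Homogeneous solution: c_h(n) = A·(-4)^n.
Try particular c_p(n) = pn + q. Substituting:
  pn + q = -4(p(n-1) + q) - 8n + 6.
Matching the n-coefficient: p = -4p - 8 ⇒ p = - \frac{8}{5}.
Matching constants: q = 4p - 4q + 6 ⇒ q = - \frac{2}{25}.
General: c(n) = A·(-4)^n - \frac{8 n}{5} - \frac{2}{25}.
Apply c(0) = -7: A - \frac{2}{25} = -7 ⇒ A = - \frac{173}{25}.
So c(n) = - \frac{173 \left(-4\right)^{n}}{25} - \frac{8 n}{5} - \frac{2}{25}.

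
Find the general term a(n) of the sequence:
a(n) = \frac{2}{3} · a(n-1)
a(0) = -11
Pure geometric recurrence with ratio \frac{2}{3}.
By induction a(n) = a(0) · (\frac{2}{3})^n = - 11 \left(\frac{2}{3}\right)^{n}.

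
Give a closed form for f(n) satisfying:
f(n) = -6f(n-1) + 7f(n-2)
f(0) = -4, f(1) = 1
Characteristic equation: x² + 6x - 7 = 0, which factors as (x - (-7))(x - (1)) = 0.
Roots r₁ = -7, r₂ = 1 (distinct).
General solution: f(n) = A·(-7)^n + B·(1)^n.
From f(0) = -4: A + B = -4.
From f(1) = 1: -7A + B = 1.
Solving: A = - \frac{5}{8}, B = - \frac{27}{8}.
So f(n) = - \frac{5 \left(-7\right)^{n}}{8} - \frac{27}{8}.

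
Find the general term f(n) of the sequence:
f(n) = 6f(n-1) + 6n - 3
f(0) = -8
First-order linear with linear forcing.
Homogeneous solution: f_h(n) = A·(6)^n.
Try particular f_p(n) = pn + q. Substituting:
  pn + q = 6(p(n-1) + q) + 6n - 3.
Matching the n-coefficient: p = 6p + 6 ⇒ p = - \frac{6}{5}.
Matching constants: q = -6p + 6q - 3 ⇒ q = - \frac{21}{25}.
General: f(n) = A·(6)^n - \frac{6 n}{5} - \frac{21}{25}.
Apply f(0) = -8: A - \frac{21}{25} = -8 ⇒ A = - \frac{179}{25}.
So f(n) = - \frac{179 \cdot 6^{n}}{25} - \frac{6 n}{5} - \frac{21}{25}.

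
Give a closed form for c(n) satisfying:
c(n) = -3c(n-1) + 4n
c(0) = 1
First-order linear with linear forcing.
Homogeneous solution: c_h(n) = A·(-3)^n.
Try particular c_p(n) = pn + q. Substituting:
  pn + q = -3(p(n-1) + q) + 4n.
Matching the n-coefficient: p = -3p + 4 ⇒ p = 1.
Matching constants: q = 3p - 3q ⇒ q = \frac{3}{4}.
General: c(n) = A·(-3)^n + n + \frac{3}{4}.
Apply c(0) = 1: A + \frac{3}{4} = 1 ⇒ A = \frac{1}{4}.
So c(n) = \frac{\left(-3\right)^{n}}{4} + n + \frac{3}{4}.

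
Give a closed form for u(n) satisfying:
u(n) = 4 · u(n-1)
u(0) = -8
Pure geometric recurrence with ratio 4.
By induction u(n) = u(0) · (4)^n = - 8 \cdot 4^{n}.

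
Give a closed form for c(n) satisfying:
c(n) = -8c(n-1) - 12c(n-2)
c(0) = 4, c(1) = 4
Characteristic equation: x² + 8x + 12 = 0, which factors as (x - (-2))(x - (-6)) = 0.
Roots r₁ = -2, r₂ = -6 (distinct).
General solution: c(n) = A·(-2)^n + B·(-6)^n.
From c(0) = 4: A + B = 4.
From c(1) = 4: -2A - 6B = 4.
Solving: A = 7, B = -3.
So c(n) = 7 \left(-2\right)^{n} - 3 \left(-6\right)^{n}.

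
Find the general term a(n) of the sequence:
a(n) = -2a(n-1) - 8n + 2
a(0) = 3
First-order linear with linear forcing.
Homogeneous solution: a_h(n) = A·(-2)^n.
Try particular a_p(n) = pn + q. Substituting:
  pn + q = -2(p(n-1) + q) - 8n + 2.
Matching the n-coefficient: p = -2p - 8 ⇒ p = - \frac{8}{3}.
Matching constants: q = 2p - 2q + 2 ⇒ q = - \frac{10}{9}.
General: a(n) = A·(-2)^n - \frac{8 n}{3} - \frac{10}{9}.
Apply a(0) = 3: A - \frac{10}{9} = 3 ⇒ A = \frac{37}{9}.
So a(n) = \frac{37 \left(-2\right)^{n}}{9} - \frac{8 n}{3} - \frac{10}{9}.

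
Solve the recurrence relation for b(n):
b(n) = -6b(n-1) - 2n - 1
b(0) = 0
First-order linear with linear forcing.
Homogeneous solution: b_h(n) = A·(-6)^n.
Try particular b_p(n) = pn + q. Substituting:
  pn + q = -6(p(n-1) + q) - 2n - 1.
Matching the n-coefficient: p = -6p - 2 ⇒ p = - \frac{2}{7}.
Matching constants: q = 6p - 6q - 1 ⇒ q = - \frac{19}{49}.
General: b(n) = A·(-6)^n - \frac{2 n}{7} - \frac{19}{49}.
Apply b(0) = 0: A - \frac{19}{49} = 0 ⇒ A = \frac{19}{49}.
So b(n) = \frac{19 \left(-6\right)^{n}}{49} - \frac{2 n}{7} - \frac{19}{49}.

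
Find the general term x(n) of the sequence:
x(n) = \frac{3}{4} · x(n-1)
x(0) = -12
Pure geometric recurrence with ratio \frac{3}{4}.
By induction x(n) = x(0) · (\frac{3}{4})^n = - 12 \left(\frac{3}{4}\right)^{n}.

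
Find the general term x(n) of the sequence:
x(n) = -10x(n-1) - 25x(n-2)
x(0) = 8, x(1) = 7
Characteristic equation: x² + 10x + 25 = 0, which is (x - (-5))².
Repeated root r = -5.
General solution: x(n) = (A + Bn)·(-5)^n.
From x(0) = 8: A = 8.
From x(1) = 7: (A + B)·(-5) = 7 ⇒ B = - \frac{47}{5}.
So x(n) = \left(8 - \frac{47 n}{5}\right) \cdot (-5)^n.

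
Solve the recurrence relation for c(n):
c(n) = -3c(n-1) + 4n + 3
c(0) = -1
First-order linear with linear forcing.
Homogeneous solution: c_h(n) = A·(-3)^n.
Try particular c_p(n) = pn + q. Substituting:
  pn + q = -3(p(n-1) + q) + 4n + 3.
Matching the n-coefficient: p = -3p + 4 ⇒ p = 1.
Matching constants: q = 3p - 3q + 3 ⇒ q = \frac{3}{2}.
General: c(n) = A·(-3)^n + n + \frac{3}{2}.
Apply c(0) = -1: A + \frac{3}{2} = -1 ⇒ A = - \frac{5}{2}.
So c(n) = - \frac{5 \left(-3\right)^{n}}{2} + n + \frac{3}{2}.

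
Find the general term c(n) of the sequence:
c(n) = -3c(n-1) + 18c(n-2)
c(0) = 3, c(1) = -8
Characteristic equation: x² + 3x - 18 = 0, which factors as (x - (3))(x - (-6)) = 0.
Roots r₁ = 3, r₂ = -6 (distinct).
General solution: c(n) = A·(3)^n + B·(-6)^n.
From c(0) = 3: A + B = 3.
From c(1) = -8: 3A - 6B = -8.
Solving: A = \frac{10}{9}, B = \frac{17}{9}.
So c(n) = \frac{17 \left(-6\right)^{n}}{9} + \frac{10 \cdot 3^{n}}{9}.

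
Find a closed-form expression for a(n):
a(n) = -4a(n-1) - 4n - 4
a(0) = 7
First-order linear with linear forcing.
Homogeneous solution: a_h(n) = A·(-4)^n.
Try particular a_p(n) = pn + q. Substituting:
  pn + q = -4(p(n-1) + q) - 4n - 4.
Matching the n-coefficient: p = -4p - 4 ⇒ p = - \frac{4}{5}.
Matching constants: q = 4p - 4q - 4 ⇒ q = - \frac{36}{25}.
General: a(n) = A·(-4)^n - \frac{4 n}{5} - \frac{36}{25}.
Apply a(0) = 7: A - \frac{36}{25} = 7 ⇒ A = \frac{211}{25}.
So a(n) = \frac{211 \left(-4\right)^{n}}{25} - \frac{4 n}{5} - \frac{36}{25}.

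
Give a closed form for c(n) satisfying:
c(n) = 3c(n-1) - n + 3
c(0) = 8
First-order linear with linear forcing.
Homogeneous solution: c_h(n) = A·(3)^n.
Try particular c_p(n) = pn + q. Substituting:
  pn + q = 3(p(n-1) + q) - n + 3.
Matching the n-coefficient: p = 3p - 1 ⇒ p = \frac{1}{2}.
Matching constants: q = -3p + 3q + 3 ⇒ q = - \frac{3}{4}.
General: c(n) = A·(3)^n + \frac{n}{2} - \frac{3}{4}.
Apply c(0) = 8: A - \frac{3}{4} = 8 ⇒ A = \frac{35}{4}.
So c(n) = \frac{35 \cdot 3^{n}}{4} + \frac{n}{2} - \frac{3}{4}.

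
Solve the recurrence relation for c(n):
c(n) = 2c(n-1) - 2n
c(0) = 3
First-order linear with linear forcing.
Homogeneous solution: c_h(n) = A·(2)^n.
Try particular c_p(n) = pn + q. Substituting:
  pn + q = 2(p(n-1) + q) - 2n.
Matching the n-coefficient: p = 2p - 2 ⇒ p = 2.
Matching constants: q = -2p + 2q ⇒ q = 4.
General: c(n) = A·(2)^n + 2 n + 4.
Apply c(0) = 3: A + 4 = 3 ⇒ A = -1.
So c(n) = - 2^{n} + 2 n + 4.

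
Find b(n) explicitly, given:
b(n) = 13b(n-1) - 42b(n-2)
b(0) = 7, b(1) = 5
Characteristic equation: x² - 13x + 42 = 0, which factors as (x - (7))(x - (6)) = 0.
Roots r₁ = 7, r₂ = 6 (distinct).
General solution: b(n) = A·(7)^n + B·(6)^n.
From b(0) = 7: A + B = 7.
From b(1) = 5: 7A + 6B = 5.
Solving: A = -37, B = 44.
So b(n) = 44 \cdot 6^{n} - 37 \cdot 7^{n}.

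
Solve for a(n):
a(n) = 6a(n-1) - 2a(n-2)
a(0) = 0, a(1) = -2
Characteristic equation: x² - 6x + 2 = 0.
Discriminant Δ = (6)² + 4·(-2) = 28.
Roots r₁,₂ = (6 ± √28)/2, so r₁ = \sqrt{7} + 3, r₂ = 3 - \sqrt{7}.
General solution: a(n) = A·r₁^n + B·r₂^n.
From the initial conditions, A + B = 0 and r₁A + r₂B = -2.
Since r₁ - r₂ = √28: A = (-2 - (0)r₂)/√28 = - \frac{\sqrt{7}}{7}, and B = 0 - A = \frac{\sqrt{7}}{7}.
So a(n) = \left(- \frac{\sqrt{7}}{7}\right)\left(\sqrt{7} + 3\right)^n + \left(\frac{\sqrt{7}}{7}\right)\left(3 - \sqrt{7}\right)^n.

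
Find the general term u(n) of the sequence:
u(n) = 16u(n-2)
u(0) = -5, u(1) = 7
Characteristic equation: x² - 16 = 0, which factors as (x - (4))(x - (-4)) = 0.
Roots r₁ = 4, r₂ = -4 (distinct).
General solution: u(n) = A·(4)^n + B·(-4)^n.
From u(0) = -5: A + B = -5.
From u(1) = 7: 4A - 4B = 7.
Solving: A = - \frac{13}{8}, B = - \frac{27}{8}.
So u(n) = - \frac{27 \left(-4\right)^{n}}{8} - \frac{13 \cdot 4^{n}}{8}.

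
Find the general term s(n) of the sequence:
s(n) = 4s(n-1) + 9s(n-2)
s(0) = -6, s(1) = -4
Characteristic equation: x² - 4x - 9 = 0.
Discriminant Δ = (4)² + 4·(9) = 52.
Roots r₁,₂ = (4 ± √52)/2, so r₁ = 2 + \sqrt{13}, r₂ = 2 - \sqrt{13}.
General solution: s(n) = A·r₁^n + B·r₂^n.
From the initial conditions, A + B = -6 and r₁A + r₂B = -4.
Since r₁ - r₂ = √52: A = (-4 - (-6)r₂)/√52 = -3 + \frac{4 \sqrt{13}}{13}, and B = -6 - A = -3 - \frac{4 \sqrt{13}}{13}.
So s(n) = \left(-3 + \frac{4 \sqrt{13}}{13}\right)\left(2 + \sqrt{13}\right)^n + \left(-3 - \frac{4 \sqrt{13}}{13}\right)\left(2 - \sqrt{13}\right)^n.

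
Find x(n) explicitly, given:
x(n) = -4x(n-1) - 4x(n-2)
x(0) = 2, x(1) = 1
Characteristic equation: x² + 4x + 4 = 0, which is (x - (-2))².
Repeated root r = -2.
General solution: x(n) = (A + Bn)·(-2)^n.
From x(0) = 2: A = 2.
From x(1) = 1: (A + B)·(-2) = 1 ⇒ B = - \frac{5}{2}.
So x(n) = \left(2 - \frac{5 n}{2}\right) \cdot (-2)^n.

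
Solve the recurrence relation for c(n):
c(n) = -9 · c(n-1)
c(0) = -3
Pure geometric recurrence with ratio -9.
By induction c(n) = c(0) · (-9)^n = - 3 \left(-9\right)^{n}.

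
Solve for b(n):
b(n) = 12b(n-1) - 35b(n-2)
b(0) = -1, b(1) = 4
Characteristic equation: x² - 12x + 35 = 0, which factors as (x - (5))(x - (7)) = 0.
Roots r₁ = 5, r₂ = 7 (distinct).
General solution: b(n) = A·(5)^n + B·(7)^n.
From b(0) = -1: A + B = -1.
From b(1) = 4: 5A + 7B = 4.
Solving: A = - \frac{11}{2}, B = \frac{9}{2}.
So b(n) = - \frac{11 \cdot 5^{n}}{2} + \frac{9 \cdot 7^{n}}{2}.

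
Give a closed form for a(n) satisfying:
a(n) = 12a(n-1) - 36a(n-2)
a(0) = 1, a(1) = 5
Characteristic equation: x² - 12x + 36 = 0, which is (x - (6))².
Repeated root r = 6.
General solution: a(n) = (A + Bn)·(6)^n.
From a(0) = 1: A = 1.
From a(1) = 5: (A + B)·(6) = 5 ⇒ B = - \frac{1}{6}.
So a(n) = \left(1 - \frac{n}{6}\right) \cdot (6)^n.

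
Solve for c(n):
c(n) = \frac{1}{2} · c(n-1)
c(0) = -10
Pure geometric recurrence with ratio \frac{1}{2}.
By induction c(n) = c(0) · (\frac{1}{2})^n = - 10 \cdot 2^{- n}.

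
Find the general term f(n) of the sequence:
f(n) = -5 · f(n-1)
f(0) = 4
Pure geometric recurrence with ratio -5.
By induction f(n) = f(0) · (-5)^n = 4 \left(-5\right)^{n}.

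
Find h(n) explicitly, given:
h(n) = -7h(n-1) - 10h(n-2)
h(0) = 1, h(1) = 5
Characteristic equation: x² + 7x + 10 = 0, which factors as (x - (-2))(x - (-5)) = 0.
Roots r₁ = -2, r₂ = -5 (distinct).
General solution: h(n) = A·(-2)^n + B·(-5)^n.
From h(0) = 1: A + B = 1.
From h(1) = 5: -2A - 5B = 5.
Solving: A = \frac{10}{3}, B = - \frac{7}{3}.
So h(n) = \frac{10 \left(-2\right)^{n}}{3} - \frac{7 \left(-5\right)^{n}}{3}.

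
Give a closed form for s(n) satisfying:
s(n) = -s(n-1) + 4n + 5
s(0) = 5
First-order linear with linear forcing.
Homogeneous solution: s_h(n) = A·(-1)^n.
Try particular s_p(n) = pn + q. Substituting:
  pn + q = -(p(n-1) + q) + 4n + 5.
Matching the n-coefficient: p = -p + 4 ⇒ p = 2.
Matching constants: q = p - q + 5 ⇒ q = \frac{7}{2}.
General: s(n) = A·(-1)^n + 2 n + \frac{7}{2}.
Apply s(0) = 5: A + \frac{7}{2} = 5 ⇒ A = \frac{3}{2}.
So s(n) = \frac{3 \left(-1\right)^{n}}{2} + 2 n + \frac{7}{2}.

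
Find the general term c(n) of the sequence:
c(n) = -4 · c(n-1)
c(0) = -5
Pure geometric recurrence with ratio -4.
By induction c(n) = c(0) · (-4)^n = - 5 \left(-4\right)^{n}.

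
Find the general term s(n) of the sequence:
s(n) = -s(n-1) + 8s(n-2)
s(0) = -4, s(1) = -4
Characteristic equation: x² + x - 8 = 0.
Discriminant Δ = (-1)² + 4·(8) = 33.
Roots r₁,₂ = (-1 ± √33)/2, so r₁ = - \frac{1}{2} + \frac{\sqrt{33}}{2}, r₂ = - \frac{\sqrt{33}}{2} - \frac{1}{2}.
General solution: s(n) = A·r₁^n + B·r₂^n.
From the initial conditions, A + B = -4 and r₁A + r₂B = -4.
Since r₁ - r₂ = √33: A = (-4 - (-4)r₂)/√33 = -2 - \frac{2 \sqrt{33}}{11}, and B = -4 - A = -2 + \frac{2 \sqrt{33}}{11}.
So s(n) = \left(-2 - \frac{2 \sqrt{33}}{11}\right)\left(- \frac{1}{2} + \frac{\sqrt{33}}{2}\right)^n + \left(-2 + \frac{2 \sqrt{33}}{11}\right)\left(- \frac{\sqrt{33}}{2} - \frac{1}{2}\right)^n.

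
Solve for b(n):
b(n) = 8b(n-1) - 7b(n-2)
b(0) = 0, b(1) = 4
Characteristic equation: x² - 8x + 7 = 0, which factors as (x - (7))(x - (1)) = 0.
Roots r₁ = 7, r₂ = 1 (distinct).
General solution: b(n) = A·(7)^n + B·(1)^n.
From b(0) = 0: A + B = 0.
From b(1) = 4: 7A + B = 4.
Solving: A = \frac{2}{3}, B = - \frac{2}{3}.
So b(n) = \frac{2 \cdot 7^{n}}{3} - \frac{2}{3}.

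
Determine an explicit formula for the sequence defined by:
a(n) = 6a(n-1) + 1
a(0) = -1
First-order linear non-homogeneous.
Homogeneous solution: a_h(n) = A·(6)^n.
Try constant particular solution a_p = K: K = 6K + 1 ⇒ K = - \frac{1}{5}.
General: a(n) = A·(6)^n - \frac{1}{5}.
Apply a(0) = -1: A - \frac{1}{5} = -1 ⇒ A = - \frac{4}{5}.
So a(n) = - \frac{4 \cdot 6^{n}}{5} - \frac{1}{5}.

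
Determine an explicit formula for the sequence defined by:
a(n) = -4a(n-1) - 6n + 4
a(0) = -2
First-order linear with linear forcing.
Homogeneous solution: a_h(n) = A·(-4)^n.
Try particular a_p(n) = pn + q. Substituting:
  pn + q = -4(p(n-1) + q) - 6n + 4.
Matching the n-coefficient: p = -4p - 6 ⇒ p = - \frac{6}{5}.
Matching constants: q = 4p - 4q + 4 ⇒ q = - \frac{4}{25}.
General: a(n) = A·(-4)^n - \frac{6 n}{5} - \frac{4}{25}.
Apply a(0) = -2: A - \frac{4}{25} = -2 ⇒ A = - \frac{46}{25}.
So a(n) = - \frac{46 \left(-4\right)^{n}}{25} - \frac{6 n}{5} - \frac{4}{25}.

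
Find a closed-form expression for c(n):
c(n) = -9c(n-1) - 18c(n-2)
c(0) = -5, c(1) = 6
Characteristic equation: x² + 9x + 18 = 0, which factors as (x - (-6))(x - (-3)) = 0.
Roots r₁ = -6, r₂ = -3 (distinct).
General solution: c(n) = A·(-6)^n + B·(-3)^n.
From c(0) = -5: A + B = -5.
From c(1) = 6: -6A - 3B = 6.
Solving: A = 3, B = -8.
So c(n) = - 8 \left(-3\right)^{n} + 3 \left(-6\right)^{n}.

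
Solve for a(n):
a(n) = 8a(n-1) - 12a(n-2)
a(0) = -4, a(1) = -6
Characteristic equation: x² - 8x + 12 = 0, which factors as (x - (2))(x - (6)) = 0.
Roots r₁ = 2, r₂ = 6 (distinct).
General solution: a(n) = A·(2)^n + B·(6)^n.
From a(0) = -4: A + B = -4.
From a(1) = -6: 2A + 6B = -6.
Solving: A = - \frac{9}{2}, B = \frac{1}{2}.
So a(n) = - \frac{9 \cdot 2^{n}}{2} + \frac{6^{n}}{2}.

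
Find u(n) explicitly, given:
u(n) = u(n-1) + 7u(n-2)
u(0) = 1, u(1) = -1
Characteristic equation: x² - x - 7 = 0.
Discriminant Δ = (1)² + 4·(7) = 29.
Roots r₁,₂ = (1 ± √29)/2, so r₁ = \frac{1}{2} + \frac{\sqrt{29}}{2}, r₂ = \frac{1}{2} - \frac{\sqrt{29}}{2}.
General solution: u(n) = A·r₁^n + B·r₂^n.
From the initial conditions, A + B = 1 and r₁A + r₂B = -1.
Since r₁ - r₂ = √29: A = (-1 - (1)r₂)/√29 = \frac{1}{2} - \frac{3 \sqrt{29}}{58}, and B = 1 - A = \frac{3 \sqrt{29}}{58} + \frac{1}{2}.
So u(n) = \left(\frac{1}{2} - \frac{3 \sqrt{29}}{58}\right)\left(\frac{1}{2} + \frac{\sqrt{29}}{2}\right)^n + \left(\frac{3 \sqrt{29}}{58} + \frac{1}{2}\right)\left(\frac{1}{2} - \frac{\sqrt{29}}{2}\right)^n.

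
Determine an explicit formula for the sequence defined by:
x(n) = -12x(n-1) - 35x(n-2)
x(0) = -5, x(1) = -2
Characteristic equation: x² + 12x + 35 = 0, which factors as (x - (-7))(x - (-5)) = 0.
Roots r₁ = -7, r₂ = -5 (distinct).
General solution: x(n) = A·(-7)^n + B·(-5)^n.
From x(0) = -5: A + B = -5.
From x(1) = -2: -7A - 5B = -2.
Solving: A = \frac{27}{2}, B = - \frac{37}{2}.
So x(n) = - \frac{37 \left(-5\right)^{n}}{2} + \frac{27 \left(-7\right)^{n}}{2}.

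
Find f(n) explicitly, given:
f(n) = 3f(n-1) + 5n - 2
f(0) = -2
First-order linear with linear forcing.
Homogeneous solution: f_h(n) = A·(3)^n.
Try particular f_p(n) = pn + q. Substituting:
  pn + q = 3(p(n-1) + q) + 5n - 2.
Matching the n-coefficient: p = 3p + 5 ⇒ p = - \frac{5}{2}.
Matching constants: q = -3p + 3q - 2 ⇒ q = - \frac{11}{4}.
General: f(n) = A·(3)^n - \frac{5 n}{2} - \frac{11}{4}.
Apply f(0) = -2: A - \frac{11}{4} = -2 ⇒ A = \frac{3}{4}.
So f(n) = \frac{3 \cdot 3^{n}}{4} - \frac{5 n}{2} - \frac{11}{4}.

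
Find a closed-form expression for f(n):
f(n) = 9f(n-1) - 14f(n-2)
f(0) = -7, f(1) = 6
Characteristic equation: x² - 9x + 14 = 0, which factors as (x - (7))(x - (2)) = 0.
Roots r₁ = 7, r₂ = 2 (distinct).
General solution: f(n) = A·(7)^n + B·(2)^n.
From f(0) = -7: A + B = -7.
From f(1) = 6: 7A + 2B = 6.
Solving: A = 4, B = -11.
So f(n) = - 11 \cdot 2^{n} + 4 \cdot 7^{n}.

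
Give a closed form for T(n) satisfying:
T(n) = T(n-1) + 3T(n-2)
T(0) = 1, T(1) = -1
Characteristic equation: x² - x - 3 = 0.
Discriminant Δ = (1)² + 4·(3) = 13.
Roots r₁,₂ = (1 ± √13)/2, so r₁ = \frac{1}{2} + \frac{\sqrt{13}}{2}, r₂ = \frac{1}{2} - \frac{\sqrt{13}}{2}.
General solution: T(n) = A·r₁^n + B·r₂^n.
From the initial conditions, A + B = 1 and r₁A + r₂B = -1.
Since r₁ - r₂ = √13: A = (-1 - (1)r₂)/√13 = \frac{1}{2} - \frac{3 \sqrt{13}}{26}, and B = 1 - A = \frac{3 \sqrt{13}}{26} + \frac{1}{2}.
So T(n) = \left(\frac{1}{2} - \frac{3 \sqrt{13}}{26}\right)\left(\frac{1}{2} + \frac{\sqrt{13}}{2}\right)^n + \left(\frac{3 \sqrt{13}}{26} + \frac{1}{2}\right)\left(\frac{1}{2} - \frac{\sqrt{13}}{2}\right)^n.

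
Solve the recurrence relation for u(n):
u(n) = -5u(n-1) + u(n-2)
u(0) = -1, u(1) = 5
Characteristic equation: x² + 5x - 1 = 0.
Discriminant Δ = (-5)² + 4·(1) = 29.
Roots r₁,₂ = (-5 ± √29)/2, so r₁ = - \frac{5}{2} + \frac{\sqrt{29}}{2}, r₂ = - \frac{\sqrt{29}}{2} - \frac{5}{2}.
General solution: u(n) = A·r₁^n + B·r₂^n.
From the initial conditions, A + B = -1 and r₁A + r₂B = 5.
Since r₁ - r₂ = √29: A = (5 - (-1)r₂)/√29 = - \frac{1}{2} + \frac{5 \sqrt{29}}{58}, and B = -1 - A = - \frac{1}{2} - \frac{5 \sqrt{29}}{58}.
So u(n) = \left(- \frac{1}{2} + \frac{5 \sqrt{29}}{58}\right)\left(- \frac{5}{2} + \frac{\sqrt{29}}{2}\right)^n + \left(- \frac{1}{2} - \frac{5 \sqrt{29}}{58}\right)\left(- \frac{\sqrt{29}}{2} - \frac{5}{2}\right)^n.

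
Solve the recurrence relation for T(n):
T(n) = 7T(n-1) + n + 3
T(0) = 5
First-order linear with linear forcing.
Homogeneous solution: T_h(n) = A·(7)^n.
Try particular T_p(n) = pn + q. Substituting:
  pn + q = 7(p(n-1) + q) + n + 3.
Matching the n-coefficient: p = 7p + 1 ⇒ p = - \frac{1}{6}.
Matching constants: q = -7p + 7q + 3 ⇒ q = - \frac{25}{36}.
General: T(n) = A·(7)^n - \frac{n}{6} - \frac{25}{36}.
Apply T(0) = 5: A - \frac{25}{36} = 5 ⇒ A = \frac{205}{36}.
So T(n) = \frac{205 \cdot 7^{n}}{36} - \frac{n}{6} - \frac{25}{36}.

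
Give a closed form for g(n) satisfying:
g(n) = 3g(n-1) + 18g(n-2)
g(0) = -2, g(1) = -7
Characteristic equation: x² - 3x - 18 = 0, which factors as (x - (-3))(x - (6)) = 0.
Roots r₁ = -3, r₂ = 6 (distinct).
General solution: g(n) = A·(-3)^n + B·(6)^n.
From g(0) = -2: A + B = -2.
From g(1) = -7: -3A + 6B = -7.
Solving: A = - \frac{5}{9}, B = - \frac{13}{9}.
So g(n) = - \frac{5 \left(-3\right)^{n}}{9} - \frac{13 \cdot 6^{n}}{9}.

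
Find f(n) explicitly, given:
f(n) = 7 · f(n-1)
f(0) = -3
Pure geometric recurrence with ratio 7.
By induction f(n) = f(0) · (7)^n = - 3 \cdot 7^{n}.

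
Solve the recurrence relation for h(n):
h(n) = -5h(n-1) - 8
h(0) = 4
First-order linear non-homogeneous.
Homogeneous solution: h_h(n) = A·(-5)^n.
Try constant particular solution h_p = K: K = -5K - 8 ⇒ K = - \frac{4}{3}.
General: h(n) = A·(-5)^n - \frac{4}{3}.
Apply h(0) = 4: A - \frac{4}{3} = 4 ⇒ A = \frac{16}{3}.
So h(n) = \frac{16 \left(-5\right)^{n}}{3} - \frac{4}{3}.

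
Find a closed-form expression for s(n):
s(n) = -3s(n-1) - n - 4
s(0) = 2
First-order linear with linear forcing.
Homogeneous solution: s_h(n) = A·(-3)^n.
Try particular s_p(n) = pn + q. Substituting:
  pn + q = -3(p(n-1) + q) - n - 4.
Matching the n-coefficient: p = -3p - 1 ⇒ p = - \frac{1}{4}.
Matching constants: q = 3p - 3q - 4 ⇒ q = - \frac{19}{16}.
General: s(n) = A·(-3)^n - \frac{n}{4} - \frac{19}{16}.
Apply s(0) = 2: A - \frac{19}{16} = 2 ⇒ A = \frac{51}{16}.
So s(n) = \frac{51 \left(-3\right)^{n}}{16} - \frac{n}{4} - \frac{19}{16}.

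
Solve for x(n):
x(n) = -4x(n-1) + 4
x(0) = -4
First-order linear non-homogeneous.
Homogeneous solution: x_h(n) = A·(-4)^n.
Try constant particular solution x_p = K: K = -4K + 4 ⇒ K = \frac{4}{5}.
General: x(n) = A·(-4)^n + \frac{4}{5}.
Apply x(0) = -4: A + \frac{4}{5} = -4 ⇒ A = - \frac{24}{5}.
So x(n) = \frac{4}{5} - \frac{24 \left(-4\right)^{n}}{5}.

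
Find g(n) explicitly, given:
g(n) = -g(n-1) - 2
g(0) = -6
First-order linear non-homogeneous.
Homogeneous solution: g_h(n) = A·(-1)^n.
Try constant particular solution g_p = K: K = -K - 2 ⇒ K = -1.
General: g(n) = A·(-1)^n - 1.
Apply g(0) = -6: A - 1 = -6 ⇒ A = -5.
So g(n) = - 5 \left(-1\right)^{n} - 1.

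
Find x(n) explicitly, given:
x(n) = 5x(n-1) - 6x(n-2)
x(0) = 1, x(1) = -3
Characteristic equation: x² - 5x + 6 = 0, which factors as (x - (3))(x - (2)) = 0.
Roots r₁ = 3, r₂ = 2 (distinct).
General solution: x(n) = A·(3)^n + B·(2)^n.
From x(0) = 1: A + B = 1.
From x(1) = -3: 3A + 2B = -3.
Solving: A = -5, B = 6.
So x(n) = 6 \cdot 2^{n} - 5 \cdot 3^{n}.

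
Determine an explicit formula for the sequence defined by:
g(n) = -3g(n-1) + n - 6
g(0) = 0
First-order linear with linear forcing.
Homogeneous solution: g_h(n) = A·(-3)^n.
Try particular g_p(n) = pn + q. Substituting:
  pn + q = -3(p(n-1) + q) + n - 6.
Matching the n-coefficient: p = -3p + 1 ⇒ p = \frac{1}{4}.
Matching constants: q = 3p - 3q - 6 ⇒ q = - \frac{21}{16}.
General: g(n) = A·(-3)^n + \frac{n}{4} - \frac{21}{16}.
Apply g(0) = 0: A - \frac{21}{16} = 0 ⇒ A = \frac{21}{16}.
So g(n) = \frac{21 \left(-3\right)^{n}}{16} + \frac{n}{4} - \frac{21}{16}.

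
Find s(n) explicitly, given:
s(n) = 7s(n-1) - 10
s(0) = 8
First-order linear non-homogeneous.
Homogeneous solution: s_h(n) = A·(7)^n.
Try constant particular solution s_p = K: K = 7K - 10 ⇒ K = \frac{5}{3}.
General: s(n) = A·(7)^n + \frac{5}{3}.
Apply s(0) = 8: A + \frac{5}{3} = 8 ⇒ A = \frac{19}{3}.
So s(n) = \frac{19 \cdot 7^{n}}{3} + \frac{5}{3}.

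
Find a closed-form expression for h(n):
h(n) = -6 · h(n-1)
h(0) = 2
Pure geometric recurrence with ratio -6.
By induction h(n) = h(0) · (-6)^n = 2 \left(-6\right)^{n}.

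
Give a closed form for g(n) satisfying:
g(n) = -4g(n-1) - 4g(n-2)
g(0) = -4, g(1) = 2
Characteristic equation: x² + 4x + 4 = 0, which is (x - (-2))².
Repeated root r = -2.
General solution: g(n) = (A + Bn)·(-2)^n.
From g(0) = -4: A = -4.
From g(1) = 2: (A + B)·(-2) = 2 ⇒ B = 3.
So g(n) = \left(3 n - 4\right) \cdot (-2)^n.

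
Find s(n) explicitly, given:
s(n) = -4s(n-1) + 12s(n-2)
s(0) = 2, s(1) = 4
Characteristic equation: x² + 4x - 12 = 0, which factors as (x - (-6))(x - (2)) = 0.
Roots r₁ = -6, r₂ = 2 (distinct).
General solution: s(n) = A·(-6)^n + B·(2)^n.
From s(0) = 2: A + B = 2.
From s(1) = 4: -6A + 2B = 4.
Solving: A = 0, B = 2.
So s(n) = 2 \cdot 2^{n}.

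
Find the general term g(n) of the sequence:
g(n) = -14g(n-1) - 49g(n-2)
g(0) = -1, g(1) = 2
Characteristic equation: x² + 14x + 49 = 0, which is (x - (-7))².
Repeated root r = -7.
General solution: g(n) = (A + Bn)·(-7)^n.
From g(0) = -1: A = -1.
From g(1) = 2: (A + B)·(-7) = 2 ⇒ B = \frac{5}{7}.
So g(n) = \left(\frac{5 n}{7} - 1\right) \cdot (-7)^n.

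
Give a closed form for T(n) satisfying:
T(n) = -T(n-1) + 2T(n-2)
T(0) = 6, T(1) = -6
Characteristic equation: x² + x - 2 = 0, which factors as (x - (1))(x - (-2)) = 0.
Roots r₁ = 1, r₂ = -2 (distinct).
General solution: T(n) = A·(1)^n + B·(-2)^n.
From T(0) = 6: A + B = 6.
From T(1) = -6: A - 2B = -6.
Solving: A = 2, B = 4.
So T(n) = 4 \left(-2\right)^{n} + 2.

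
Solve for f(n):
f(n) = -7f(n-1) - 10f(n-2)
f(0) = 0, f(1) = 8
Characteristic equation: x² + 7x + 10 = 0, which factors as (x - (-5))(x - (-2)) = 0.
Roots r₁ = -5, r₂ = -2 (distinct).
General solution: f(n) = A·(-5)^n + B·(-2)^n.
From f(0) = 0: A + B = 0.
From f(1) = 8: -5A - 2B = 8.
Solving: A = - \frac{8}{3}, B = \frac{8}{3}.
So f(n) = \frac{8 \left(-2\right)^{n}}{3} - \frac{8 \left(-5\right)^{n}}{3}.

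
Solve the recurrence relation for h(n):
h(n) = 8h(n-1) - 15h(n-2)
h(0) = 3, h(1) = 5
Characteristic equation: x² - 8x + 15 = 0, which factors as (x - (3))(x - (5)) = 0.
Roots r₁ = 3, r₂ = 5 (distinct).
General solution: h(n) = A·(3)^n + B·(5)^n.
From h(0) = 3: A + B = 3.
From h(1) = 5: 3A + 5B = 5.
Solving: A = 5, B = -2.
So h(n) = 5 \cdot 3^{n} - 2 \cdot 5^{n}.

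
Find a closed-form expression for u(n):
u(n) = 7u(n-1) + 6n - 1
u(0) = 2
First-order linear with linear forcing.
Homogeneous solution: u_h(n) = A·(7)^n.
Try particular u_p(n) = pn + q. Substituting:
  pn + q = 7(p(n-1) + q) + 6n - 1.
Matching the n-coefficient: p = 7p + 6 ⇒ p = -1.
Matching constants: q = -7p + 7q - 1 ⇒ q = -1.
General: u(n) = A·(7)^n - n - 1.
Apply u(0) = 2: A - 1 = 2 ⇒ A = 3.
So u(n) = 3 \cdot 7^{n} - n - 1.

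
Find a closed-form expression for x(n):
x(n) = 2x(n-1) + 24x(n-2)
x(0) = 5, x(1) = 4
Characteristic equation: x² - 2x - 24 = 0, which factors as (x - (-4))(x - (6)) = 0.
Roots r₁ = -4, r₂ = 6 (distinct).
General solution: x(n) = A·(-4)^n + B·(6)^n.
From x(0) = 5: A + B = 5.
From x(1) = 4: -4A + 6B = 4.
Solving: A = \frac{13}{5}, B = \frac{12}{5}.
So x(n) = \frac{13 \left(-4\right)^{n}}{5} + \frac{12 \cdot 6^{n}}{5}.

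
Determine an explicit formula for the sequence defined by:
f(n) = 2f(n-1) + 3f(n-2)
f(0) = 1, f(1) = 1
Characteristic equation: x² - 2x - 3 = 0, which factors as (x - (3))(x - (-1)) = 0.
Roots r₁ = 3, r₂ = -1 (distinct).
General solution: f(n) = A·(3)^n + B·(-1)^n.
From f(0) = 1: A + B = 1.
From f(1) = 1: 3A - B = 1.
Solving: A = \frac{1}{2}, B = \frac{1}{2}.
So f(n) = \frac{\left(-1\right)^{n}}{2} + \frac{3^{n}}{2}.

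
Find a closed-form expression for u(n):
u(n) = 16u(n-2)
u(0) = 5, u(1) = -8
Characteristic equation: x² - 16 = 0, which factors as (x - (4))(x - (-4)) = 0.
Roots r₁ = 4, r₂ = -4 (distinct).
General solution: u(n) = A·(4)^n + B·(-4)^n.
From u(0) = 5: A + B = 5.
From u(1) = -8: 4A - 4B = -8.
Solving: A = \frac{3}{2}, B = \frac{7}{2}.
So u(n) = \frac{7 \left(-4\right)^{n}}{2} + \frac{3 \cdot 4^{n}}{2}.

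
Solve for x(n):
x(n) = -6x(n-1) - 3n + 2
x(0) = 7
First-order linear with linear forcing.
Homogeneous solution: x_h(n) = A·(-6)^n.
Try particular x_p(n) = pn + q. Substituting:
  pn + q = -6(p(n-1) + q) - 3n + 2.
Matching the n-coefficient: p = -6p - 3 ⇒ p = - \frac{3}{7}.
Matching constants: q = 6p - 6q + 2 ⇒ q = - \frac{4}{49}.
General: x(n) = A·(-6)^n - \frac{3 n}{7} - \frac{4}{49}.
Apply x(0) = 7: A - \frac{4}{49} = 7 ⇒ A = \frac{347}{49}.
So x(n) = \frac{347 \left(-6\right)^{n}}{49} - \frac{3 n}{7} - \frac{4}{49}.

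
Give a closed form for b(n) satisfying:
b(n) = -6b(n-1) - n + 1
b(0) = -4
First-order linear with linear forcing.
Homogeneous solution: b_h(n) = A·(-6)^n.
Try particular b_p(n) = pn + q. Substituting:
  pn + q = -6(p(n-1) + q) - n + 1.
Matching the n-coefficient: p = -6p - 1 ⇒ p = - \frac{1}{7}.
Matching constants: q = 6p - 6q + 1 ⇒ q = \frac{1}{49}.
General: b(n) = A·(-6)^n - \frac{n}{7} + \frac{1}{49}.
Apply b(0) = -4: A + \frac{1}{49} = -4 ⇒ A = - \frac{197}{49}.
So b(n) = - \frac{197 \left(-6\right)^{n}}{49} - \frac{n}{7} + \frac{1}{49}.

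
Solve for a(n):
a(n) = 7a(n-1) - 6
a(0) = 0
First-order linear non-homogeneous.
Homogeneous solution: a_h(n) = A·(7)^n.
Try constant particular solution a_p = K: K = 7K - 6 ⇒ K = 1.
General: a(n) = A·(7)^n + 1.
Apply a(0) = 0: A + 1 = 0 ⇒ A = -1.
So a(n) = 1 - 7^{n}.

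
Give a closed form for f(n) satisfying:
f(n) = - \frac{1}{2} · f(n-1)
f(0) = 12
Pure geometric recurrence with ratio - \frac{1}{2}.
By induction f(n) = f(0) · (- \frac{1}{2})^n = 12 \left(- \frac{1}{2}\right)^{n}.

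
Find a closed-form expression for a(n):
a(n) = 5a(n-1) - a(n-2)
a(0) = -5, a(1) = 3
Characteristic equation: x² - 5x + 1 = 0.
Discriminant Δ = (5)² + 4·(-1) = 21.
Roots r₁,₂ = (5 ± √21)/2, so r₁ = \frac{\sqrt{21}}{2} + \frac{5}{2}, r₂ = \frac{5}{2} - \frac{\sqrt{21}}{2}.
General solution: a(n) = A·r₁^n + B·r₂^n.
From the initial conditions, A + B = -5 and r₁A + r₂B = 3.
Since r₁ - r₂ = √21: A = (3 - (-5)r₂)/√21 = - \frac{5}{2} + \frac{31 \sqrt{21}}{42}, and B = -5 - A = - \frac{31 \sqrt{21}}{42} - \frac{5}{2}.
So a(n) = \left(- \frac{5}{2} + \frac{31 \sqrt{21}}{42}\right)\left(\frac{\sqrt{21}}{2} + \frac{5}{2}\right)^n + \left(- \frac{31 \sqrt{21}}{42} - \frac{5}{2}\right)\left(\frac{5}{2} - \frac{\sqrt{21}}{2}\right)^n.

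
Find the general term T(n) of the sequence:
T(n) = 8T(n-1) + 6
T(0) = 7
First-order linear non-homogeneous.
Homogeneous solution: T_h(n) = A·(8)^n.
Try constant particular solution T_p = K: K = 8K + 6 ⇒ K = - \frac{6}{7}.
General: T(n) = A·(8)^n - \frac{6}{7}.
Apply T(0) = 7: A - \frac{6}{7} = 7 ⇒ A = \frac{55}{7}.
So T(n) = \frac{55 \cdot 8^{n}}{7} - \frac{6}{7}.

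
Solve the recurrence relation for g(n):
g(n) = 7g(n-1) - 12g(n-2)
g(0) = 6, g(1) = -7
Characteristic equation: x² - 7x + 12 = 0, which factors as (x - (4))(x - (3)) = 0.
Roots r₁ = 4, r₂ = 3 (distinct).
General solution: g(n) = A·(4)^n + B·(3)^n.
From g(0) = 6: A + B = 6.
From g(1) = -7: 4A + 3B = -7.
Solving: A = -25, B = 31.
So g(n) = 31 \cdot 3^{n} - 25 \cdot 4^{n}.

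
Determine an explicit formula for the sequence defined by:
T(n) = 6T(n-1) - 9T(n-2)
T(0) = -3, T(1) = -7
Characteristic equation: x² - 6x + 9 = 0, which is (x - (3))².
Repeated root r = 3.
General solution: T(n) = (A + Bn)·(3)^n.
From T(0) = -3: A = -3.
From T(1) = -7: (A + B)·(3) = -7 ⇒ B = \frac{2}{3}.
So T(n) = \left(\frac{2 n}{3} - 3\right) \cdot (3)^n.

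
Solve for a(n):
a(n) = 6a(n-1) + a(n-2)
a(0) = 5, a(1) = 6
Characteristic equation: x² - 6x - 1 = 0.
Discriminant Δ = (6)² + 4·(1) = 40.
Roots r₁,₂ = (6 ± √40)/2, so r₁ = 3 + \sqrt{10}, r₂ = 3 - \sqrt{10}.
General solution: a(n) = A·r₁^n + B·r₂^n.
From the initial conditions, A + B = 5 and r₁A + r₂B = 6.
Since r₁ - r₂ = √40: A = (6 - (5)r₂)/√40 = \frac{5}{2} - \frac{9 \sqrt{10}}{20}, and B = 5 - A = \frac{9 \sqrt{10}}{20} + \frac{5}{2}.
So a(n) = \left(\frac{5}{2} - \frac{9 \sqrt{10}}{20}\right)\left(3 + \sqrt{10}\right)^n + \left(\frac{9 \sqrt{10}}{20} + \frac{5}{2}\right)\left(3 - \sqrt{10}\right)^n.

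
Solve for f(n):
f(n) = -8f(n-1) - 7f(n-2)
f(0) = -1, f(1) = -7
Characteristic equation: x² + 8x + 7 = 0, which factors as (x - (-1))(x - (-7)) = 0.
Roots r₁ = -1, r₂ = -7 (distinct).
General solution: f(n) = A·(-1)^n + B·(-7)^n.
From f(0) = -1: A + B = -1.
From f(1) = -7: -A - 7B = -7.
Solving: A = - \frac{7}{3}, B = \frac{4}{3}.
So f(n) = - \frac{7 \left(-1\right)^{n}}{3} + \frac{4 \left(-7\right)^{n}}{3}.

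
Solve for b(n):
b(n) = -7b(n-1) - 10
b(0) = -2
First-order linear non-homogeneous.
Homogeneous solution: b_h(n) = A·(-7)^n.
Try constant particular solution b_p = K: K = -7K - 10 ⇒ K = - \frac{5}{4}.
General: b(n) = A·(-7)^n - \frac{5}{4}.
Apply b(0) = -2: A - \frac{5}{4} = -2 ⇒ A = - \frac{3}{4}.
So b(n) = - \frac{3 \left(-7\right)^{n}}{4} - \frac{5}{4}.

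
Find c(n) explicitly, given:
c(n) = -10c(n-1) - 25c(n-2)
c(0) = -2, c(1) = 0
Characteristic equation: x² + 10x + 25 = 0, which is (x - (-5))².
Repeated root r = -5.
General solution: c(n) = (A + Bn)·(-5)^n.
From c(0) = -2: A = -2.
From c(1) = 0: (A + B)·(-5) = 0 ⇒ B = 2.
So c(n) = \left(2 n - 2\right) \cdot (-5)^n.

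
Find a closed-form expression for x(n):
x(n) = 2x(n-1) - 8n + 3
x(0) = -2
First-order linear with linear forcing.
Homogeneous solution: x_h(n) = A·(2)^n.
Try particular x_p(n) = pn + q. Substituting:
  pn + q = 2(p(n-1) + q) - 8n + 3.
Matching the n-coefficient: p = 2p - 8 ⇒ p = 8.
Matching constants: q = -2p + 2q + 3 ⇒ q = 13.
General: x(n) = A·(2)^n + 8 n + 13.
Apply x(0) = -2: A + 13 = -2 ⇒ A = -15.
So x(n) = - 15 \cdot 2^{n} + 8 n + 13.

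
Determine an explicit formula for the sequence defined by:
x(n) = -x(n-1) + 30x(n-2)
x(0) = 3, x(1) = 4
Characteristic equation: x² + x - 30 = 0, which factors as (x - (5))(x - (-6)) = 0.
Roots r₁ = 5, r₂ = -6 (distinct).
General solution: x(n) = A·(5)^n + B·(-6)^n.
From x(0) = 3: A + B = 3.
From x(1) = 4: 5A - 6B = 4.
Solving: A = 2, B = 1.
So x(n) = \left(-6\right)^{n} + 2 \cdot 5^{n}.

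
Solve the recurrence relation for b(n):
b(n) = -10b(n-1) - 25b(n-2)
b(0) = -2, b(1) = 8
Characteristic equation: x² + 10x + 25 = 0, which is (x - (-5))².
Repeated root r = -5.
General solution: b(n) = (A + Bn)·(-5)^n.
From b(0) = -2: A = -2.
From b(1) = 8: (A + B)·(-5) = 8 ⇒ B = \frac{2}{5}.
So b(n) = \left(\frac{2 n}{5} - 2\right) \cdot (-5)^n.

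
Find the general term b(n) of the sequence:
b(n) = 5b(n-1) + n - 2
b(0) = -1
First-order linear with linear forcing.
Homogeneous solution: b_h(n) = A·(5)^n.
Try particular b_p(n) = pn + q. Substituting:
  pn + q = 5(p(n-1) + q) + n - 2.
Matching the n-coefficient: p = 5p + 1 ⇒ p = - \frac{1}{4}.
Matching constants: q = -5p + 5q - 2 ⇒ q = \frac{3}{16}.
General: b(n) = A·(5)^n - \frac{n}{4} + \frac{3}{16}.
Apply b(0) = -1: A + \frac{3}{16} = -1 ⇒ A = - \frac{19}{16}.
So b(n) = - \frac{19 \cdot 5^{n}}{16} - \frac{n}{4} + \frac{3}{16}.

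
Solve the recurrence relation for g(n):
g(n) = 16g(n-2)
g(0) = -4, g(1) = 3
Characteristic equation: x² - 16 = 0, which factors as (x - (4))(x - (-4)) = 0.
Roots r₁ = 4, r₂ = -4 (distinct).
General solution: g(n) = A·(4)^n + B·(-4)^n.
From g(0) = -4: A + B = -4.
From g(1) = 3: 4A - 4B = 3.
Solving: A = - \frac{13}{8}, B = - \frac{19}{8}.
So g(n) = - \frac{19 \left(-4\right)^{n}}{8} - \frac{13 \cdot 4^{n}}{8}.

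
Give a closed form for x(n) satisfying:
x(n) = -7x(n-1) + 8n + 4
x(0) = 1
First-order linear with linear forcing.
Homogeneous solution: x_h(n) = A·(-7)^n.
Try particular x_p(n) = pn + q. Substituting:
  pn + q = -7(p(n-1) + q) + 8n + 4.
Matching the n-coefficient: p = -7p + 8 ⇒ p = 1.
Matching constants: q = 7p - 7q + 4 ⇒ q = \frac{11}{8}.
General: x(n) = A·(-7)^n + n + \frac{11}{8}.
Apply x(0) = 1: A + \frac{11}{8} = 1 ⇒ A = - \frac{3}{8}.
So x(n) = - \frac{3 \left(-7\right)^{n}}{8} + n + \frac{11}{8}.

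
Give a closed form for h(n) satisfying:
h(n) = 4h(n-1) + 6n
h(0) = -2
First-order linear with linear forcing.
Homogeneous solution: h_h(n) = A·(4)^n.
Try particular h_p(n) = pn + q. Substituting:
  pn + q = 4(p(n-1) + q) + 6n.
Matching the n-coefficient: p = 4p + 6 ⇒ p = -2.
Matching constants: q = -4p + 4q ⇒ q = - \frac{8}{3}.
General: h(n) = A·(4)^n - 2 n - \frac{8}{3}.
Apply h(0) = -2: A - \frac{8}{3} = -2 ⇒ A = \frac{2}{3}.
So h(n) = \frac{2 \cdot 4^{n}}{3} - 2 n - \frac{8}{3}.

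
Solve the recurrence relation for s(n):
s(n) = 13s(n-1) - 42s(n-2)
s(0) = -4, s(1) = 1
Characteristic equation: x² - 13x + 42 = 0, which factors as (x - (6))(x - (7)) = 0.
Roots r₁ = 6, r₂ = 7 (distinct).
General solution: s(n) = A·(6)^n + B·(7)^n.
From s(0) = -4: A + B = -4.
From s(1) = 1: 6A + 7B = 1.
Solving: A = -29, B = 25.
So s(n) = - 29 \cdot 6^{n} + 25 \cdot 7^{n}.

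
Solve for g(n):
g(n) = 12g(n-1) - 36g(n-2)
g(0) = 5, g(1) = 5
Characteristic equation: x² - 12x + 36 = 0, which is (x - (6))².
Repeated root r = 6.
General solution: g(n) = (A + Bn)·(6)^n.
From g(0) = 5: A = 5.
From g(1) = 5: (A + B)·(6) = 5 ⇒ B = - \frac{25}{6}.
So g(n) = \left(5 - \frac{25 n}{6}\right) \cdot (6)^n.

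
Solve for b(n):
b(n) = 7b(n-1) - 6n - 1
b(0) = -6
First-order linear with linear forcing.
Homogeneous solution: b_h(n) = A·(7)^n.
Try particular b_p(n) = pn + q. Substituting:
  pn + q = 7(p(n-1) + q) - 6n - 1.
Matching the n-coefficient: p = 7p - 6 ⇒ p = 1.
Matching constants: q = -7p + 7q - 1 ⇒ q = \frac{4}{3}.
General: b(n) = A·(7)^n + n + \frac{4}{3}.
Apply b(0) = -6: A + \frac{4}{3} = -6 ⇒ A = - \frac{22}{3}.
So b(n) = - \frac{22 \cdot 7^{n}}{3} + n + \frac{4}{3}.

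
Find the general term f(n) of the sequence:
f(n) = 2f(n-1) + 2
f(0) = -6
First-order linear non-homogeneous.
Homogeneous solution: f_h(n) = A·(2)^n.
Try constant particular solution f_p = K: K = 2K + 2 ⇒ K = -2.
General: f(n) = A·(2)^n - 2.
Apply f(0) = -6: A - 2 = -6 ⇒ A = -4.
So f(n) = - 4 \cdot 2^{n} - 2.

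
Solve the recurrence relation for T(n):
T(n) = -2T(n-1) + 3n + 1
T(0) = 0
First-order linear with linear forcing.
Homogeneous solution: T_h(n) = A·(-2)^n.
Try particular T_p(n) = pn + q. Substituting:
  pn + q = -2(p(n-1) + q) + 3n + 1.
Matching the n-coefficient: p = -2p + 3 ⇒ p = 1.
Matching constants: q = 2p - 2q + 1 ⇒ q = 1.
General: T(n) = A·(-2)^n + n + 1.
Apply T(0) = 0: A + 1 = 0 ⇒ A = -1.
So T(n) = - \left(-2\right)^{n} + n + 1.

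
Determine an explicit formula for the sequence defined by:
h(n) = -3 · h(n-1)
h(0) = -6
Pure geometric recurrence with ratio -3.
By induction h(n) = h(0) · (-3)^n = - 6 \left(-3\right)^{n}.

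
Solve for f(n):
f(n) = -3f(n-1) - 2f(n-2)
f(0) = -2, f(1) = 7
Characteristic equation: x² + 3x + 2 = 0, which factors as (x - (-2))(x - (-1)) = 0.
Roots r₁ = -2, r₂ = -1 (distinct).
General solution: f(n) = A·(-2)^n + B·(-1)^n.
From f(0) = -2: A + B = -2.
From f(1) = 7: -2A - B = 7.
Solving: A = -5, B = 3.
So f(n) = 3 \left(-1\right)^{n} - 5 \left(-2\right)^{n}.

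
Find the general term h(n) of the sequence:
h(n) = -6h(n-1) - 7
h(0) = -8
First-order linear non-homogeneous.
Homogeneous solution: h_h(n) = A·(-6)^n.
Try constant particular solution h_p = K: K = -6K - 7 ⇒ K = -1.
General: h(n) = A·(-6)^n - 1.
Apply h(0) = -8: A - 1 = -8 ⇒ A = -7.
So h(n) = - 7 \left(-6\right)^{n} - 1.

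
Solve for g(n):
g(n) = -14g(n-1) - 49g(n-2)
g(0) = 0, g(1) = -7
Characteristic equation: x² + 14x + 49 = 0, which is (x - (-7))².
Repeated root r = -7.
General solution: g(n) = (A + Bn)·(-7)^n.
From g(0) = 0: A = 0.
From g(1) = -7: (A + B)·(-7) = -7 ⇒ B = 1.
So g(n) = \left(n\right) \cdot (-7)^n.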